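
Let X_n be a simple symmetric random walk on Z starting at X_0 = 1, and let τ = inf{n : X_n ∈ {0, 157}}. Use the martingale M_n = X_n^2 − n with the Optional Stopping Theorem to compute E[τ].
E[τ] = 156

M_n = X_n^2 − n is a martingale (since E[X_{n+1}^2 | F_n] = X_n^2 + 1). By OST (τ has finite mean in a bounded region), E[M_τ] = E[M_0] = X_0^2 − 0 = 1^2 = 1. Also E[M_τ] = E[X_τ^2] − E[τ]. The walk exits at 0 or 157, with P(hit 157 first) = 1/157, so E[X_τ^2] = 157^2 · 1/157 + 0 = 157. Thus E[τ] = E[X_τ^2] − E[M_τ] = 157 − 1 = 156 = 1(157 − 1) = 156.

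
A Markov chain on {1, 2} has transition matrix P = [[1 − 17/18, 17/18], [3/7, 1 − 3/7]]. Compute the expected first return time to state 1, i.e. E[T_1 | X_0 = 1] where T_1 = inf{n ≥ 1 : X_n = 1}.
E[T_1 | X_0 = 1] = 1/π_1 = 173/54

For an irreducible recurrent Markov chain with stationary distribution π, E[T_i | X_0 = i] = 1/π_i (Kac's formula). Here π_1 = (3/7)/(17/18 + 3/7) = (3/7)/(173/126) = 54/173, so E[T_1 | X_0 = 1] = 1/π_1 = (17/18 + 3/7)/(3/7) = (173/126)/(3/7) = 173/54.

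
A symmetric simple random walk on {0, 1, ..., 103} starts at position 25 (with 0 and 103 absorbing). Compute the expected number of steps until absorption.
E[τ | X_0 = 25] = 1950

Let v_k = E[τ | X_0 = k]. Boundary: v_0 = v_103 = 0. Recurrence: v_k = 1 + (v_{k-1} + v_{k+1})/2 for 1 ≤ k ≤ 102. The particular solution to v_k − (v_{k-1} + v_{k+1})/2 = 1 is v_k = −k^2. Adding homogeneous solution A + B k and matching boundaries gives v_k = k (103 − k). Substituting k = 25: v_25 = 25 · 78 = 1950.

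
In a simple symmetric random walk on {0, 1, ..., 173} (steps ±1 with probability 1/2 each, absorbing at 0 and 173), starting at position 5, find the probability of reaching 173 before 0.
P(hit 173 before 0) = 5/173

Let u_k = P(hit 173 before 0 | start at k). Then u_0 = 0, u_173 = 1, and u_k = u_{k-1}/2 + u_{k+1}/2 for 1 ≤ k ≤ 172. This harmonic recurrence is solved by u_k = k/173, giving u_5 = 5/173.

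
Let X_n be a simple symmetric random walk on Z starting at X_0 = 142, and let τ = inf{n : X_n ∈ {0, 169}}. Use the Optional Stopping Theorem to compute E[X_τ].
E[X_τ] = 142

X_n is a martingale and τ is a bounded-mean stopping time (indeed τ is finite a.s. with bounded expectation since the walk is in a bounded region). By the OST, E[X_τ] = E[X_0] = 142. Equivalently: E[X_τ] = 169 · P(hit 169 first) + 0 · P(hit 0 first) = 169 · (142/169) = 142.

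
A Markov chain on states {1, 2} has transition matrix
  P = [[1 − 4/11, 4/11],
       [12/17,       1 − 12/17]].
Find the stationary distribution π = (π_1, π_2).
π_1 = 33/50, π_2 = 17/50

Solve πP = π with π_1 + π_2 = 1. From πP = π: π_1 · (1 − 4/11) + π_2 · 12/17 = π_1 ⇒ π_2 · 12/17 = π_1 · 4/11 ⇒ π_2/π_1 = (4/11)/(12/17) = 17/33. Together with π_1 + π_2 = 1:
  π_1 = (12/17)/(4/11 + 12/17) = (12/17)/(200/187) = 33/50,
  π_2 = (4/11)/(4/11 + 12/17) = (4/11)/(200/187) = 17/50.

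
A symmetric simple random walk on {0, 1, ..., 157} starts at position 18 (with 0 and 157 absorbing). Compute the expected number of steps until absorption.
E[τ | X_0 = 18] = 2502

Let v_k = E[τ | X_0 = k]. Boundary: v_0 = v_157 = 0. Recurrence: v_k = 1 + (v_{k-1} + v_{k+1})/2 for 1 ≤ k ≤ 156. The particular solution to v_k − (v_{k-1} + v_{k+1})/2 = 1 is v_k = −k^2. Adding homogeneous solution A + B k and matching boundaries gives v_k = k (157 − k). Substituting k = 18: v_18 = 18 · 139 = 2502.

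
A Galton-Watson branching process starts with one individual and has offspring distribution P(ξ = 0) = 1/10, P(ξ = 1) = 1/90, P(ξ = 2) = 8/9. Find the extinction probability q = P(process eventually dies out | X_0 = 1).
q = 9/80

The pgf is f(s) = 1/10 + 1/90·s + 8/9·s². The extinction probability q is the smallest fixed point of f in [0, 1]. Setting s = f(s):
  8/9·s² + (1/90 − 1)·s + 1/10 = 0
  8/9·s² − (1/10 + 8/9)·s + 1/10 = 0
which factors as (s − 1)·(8/9·s − 1/10) = 0, giving roots s = 1 and s = (1/10)/(8/9) = 9/80.
Mean offspring μ = 1/90 + 2·8/9 = 161/90 > 1 (supercritical), so q < 1. The extinction probability is the smaller root: q = (1/10)/(8/9) = 9/80.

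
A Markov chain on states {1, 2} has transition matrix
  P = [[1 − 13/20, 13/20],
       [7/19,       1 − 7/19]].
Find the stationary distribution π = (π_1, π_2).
π_1 = 140/387, π_2 = 247/387

Solve πP = π with π_1 + π_2 = 1. From πP = π: π_1 · (1 − 13/20) + π_2 · 7/19 = π_1 ⇒ π_2 · 7/19 = π_1 · 13/20 ⇒ π_2/π_1 = (13/20)/(7/19) = 247/140. Together with π_1 + π_2 = 1:
  π_1 = (7/19)/(13/20 + 7/19) = (7/19)/(387/380) = 140/387,
  π_2 = (13/20)/(13/20 + 7/19) = (13/20)/(387/380) = 247/387.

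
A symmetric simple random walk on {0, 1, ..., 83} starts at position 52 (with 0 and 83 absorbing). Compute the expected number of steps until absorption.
E[τ | X_0 = 52] = 1612

Let v_k = E[τ | X_0 = k]. Boundary: v_0 = v_83 = 0. Recurrence: v_k = 1 + (v_{k-1} + v_{k+1})/2 for 1 ≤ k ≤ 82. The particular solution to v_k − (v_{k-1} + v_{k+1})/2 = 1 is v_k = −k^2. Adding homogeneous solution A + B k and matching boundaries gives v_k = k (83 − k). Substituting k = 52: v_52 = 52 · 31 = 1612.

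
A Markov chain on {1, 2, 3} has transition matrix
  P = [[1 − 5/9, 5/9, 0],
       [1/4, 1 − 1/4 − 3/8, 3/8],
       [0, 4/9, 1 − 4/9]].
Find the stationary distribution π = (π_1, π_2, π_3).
π = (72/367, 160/367, 135/367)

This is a birth-death chain on three states, which satisfies detailed balance: π_1 · P_{12} = π_2 · P_{21} and π_2 · P_{23} = π_3 · P_{32}.
From π_1 · 5/9 = π_2 · 1/4: π_2/π_1 = (5/9)/(1/4) = 20/9.
From π_2 · 3/8 = π_3 · 4/9: π_3/π_2 = (3/8)/(4/9) = 27/32.
Take π_1 proportional to 1; then unnormalized π = (1, 20/9, 15/8). Normalize by dividing by the sum 367/72:
  π = (72/367, 160/367, 135/367).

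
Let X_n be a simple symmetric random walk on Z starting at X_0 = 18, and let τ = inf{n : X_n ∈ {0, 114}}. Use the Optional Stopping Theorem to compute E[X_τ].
E[X_τ] = 18

X_n is a martingale and τ is a bounded-mean stopping time (indeed τ is finite a.s. with bounded expectation since the walk is in a bounded region). By the OST, E[X_τ] = E[X_0] = 18. Equivalently: E[X_τ] = 114 · P(hit 114 first) + 0 · P(hit 0 first) = 114 · (18/114) = 18.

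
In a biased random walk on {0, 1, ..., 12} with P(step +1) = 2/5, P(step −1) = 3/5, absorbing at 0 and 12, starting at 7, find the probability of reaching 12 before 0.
P(hit 12 before 0) = (1 − (3/2)^7) / (1 − (3/2)^12) = 65888/527345

Let u_k denote P(reach 12 before 0 | start at k). Boundary: u_0 = 0, u_12 = 1. Recurrence: u_k = 2/5·u_{k+1} + 3/5·u_{k-1} for 1 ≤ k ≤ 11. Try u_k = A + B·r^k with r = q/p = (3/5)/(2/5) = 3/2. Substitution satisfies the recurrence; boundary conditions give:
  u_k = (1 − r^k) / (1 − r^N) = (1 − (3/2)^7) / (1 − (3/2)^12) = 65888/527345.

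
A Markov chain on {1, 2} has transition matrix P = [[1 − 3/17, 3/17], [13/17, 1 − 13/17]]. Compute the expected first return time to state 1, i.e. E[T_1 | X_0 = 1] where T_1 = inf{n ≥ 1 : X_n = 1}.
E[T_1 | X_0 = 1] = 1/π_1 = 16/13

For an irreducible recurrent Markov chain with stationary distribution π, E[T_i | X_0 = i] = 1/π_i (Kac's formula). Here π_1 = (13/17)/(3/17 + 13/17) = (13/17)/(16/17) = 13/16, so E[T_1 | X_0 = 1] = 1/π_1 = (3/17 + 13/17)/(13/17) = (16/17)/(13/17) = 16/13.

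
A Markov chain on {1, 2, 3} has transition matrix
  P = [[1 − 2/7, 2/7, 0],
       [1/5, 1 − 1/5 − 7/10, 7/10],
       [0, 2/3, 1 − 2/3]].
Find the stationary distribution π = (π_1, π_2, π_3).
π = (14/55, 4/11, 21/55)

This is a birth-death chain on three states, which satisfies detailed balance: π_1 · P_{12} = π_2 · P_{21} and π_2 · P_{23} = π_3 · P_{32}.
From π_1 · 2/7 = π_2 · 1/5: π_2/π_1 = (2/7)/(1/5) = 10/7.
From π_2 · 7/10 = π_3 · 2/3: π_3/π_2 = (7/10)/(2/3) = 21/20.
Take π_1 proportional to 1; then unnormalized π = (1, 10/7, 3/2). Normalize by dividing by the sum 55/14:
  π = (14/55, 4/11, 21/55).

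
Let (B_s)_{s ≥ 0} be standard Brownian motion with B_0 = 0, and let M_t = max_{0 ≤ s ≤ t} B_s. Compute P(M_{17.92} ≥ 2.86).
P(M_{17.92} ≥ 2.86) = 2·P(B_{17.92} ≥ 2.86) = 2(1 − Φ(2.86/√17.92)) ≈ 0.4993

By the reflection principle for Brownian motion, P(M_t ≥ a) = 2 · P(B_t ≥ a) for a ≥ 0. Since B_t ~ N(0, t), P(B_t ≥ 2.86) = 1 − Φ(2.86/√t) = 1 − Φ(2.86/√17.92) = 1 − Φ(0.6756). So
  P(M_{17.92} ≥ 2.86) = 2(1 − Φ(0.6756)) ≈ 0.4993.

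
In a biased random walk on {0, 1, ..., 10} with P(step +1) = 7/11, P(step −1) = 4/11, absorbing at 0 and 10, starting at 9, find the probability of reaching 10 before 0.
P(hit 10 before 0) = (1 − (4/7)^9) / (1 − (4/7)^10) = 93546747/93808891

Let u_k denote P(reach 10 before 0 | start at k). Boundary: u_0 = 0, u_10 = 1. Recurrence: u_k = 7/11·u_{k+1} + 4/11·u_{k-1} for 1 ≤ k ≤ 9. Try u_k = A + B·r^k with r = q/p = (4/11)/(7/11) = 4/7. Substitution satisfies the recurrence; boundary conditions give:
  u_k = (1 − r^k) / (1 − r^N) = (1 − (4/7)^9) / (1 − (4/7)^10) = 93546747/93808891.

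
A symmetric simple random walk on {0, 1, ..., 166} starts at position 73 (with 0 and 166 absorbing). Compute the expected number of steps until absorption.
E[τ | X_0 = 73] = 6789

Let v_k = E[τ | X_0 = k]. Boundary: v_0 = v_166 = 0. Recurrence: v_k = 1 + (v_{k-1} + v_{k+1})/2 for 1 ≤ k ≤ 165. The particular solution to v_k − (v_{k-1} + v_{k+1})/2 = 1 is v_k = −k^2. Adding homogeneous solution A + B k and matching boundaries gives v_k = k (166 − k). Substituting k = 73: v_73 = 73 · 93 = 6789.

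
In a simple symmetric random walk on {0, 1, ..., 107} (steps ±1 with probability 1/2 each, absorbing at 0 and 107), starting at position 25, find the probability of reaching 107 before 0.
P(hit 107 before 0) = 25/107

Let u_k = P(hit 107 before 0 | start at k). Then u_0 = 0, u_107 = 1, and u_k = u_{k-1}/2 + u_{k+1}/2 for 1 ≤ k ≤ 106. This harmonic recurrence is solved by u_k = k/107, giving u_25 = 25/107.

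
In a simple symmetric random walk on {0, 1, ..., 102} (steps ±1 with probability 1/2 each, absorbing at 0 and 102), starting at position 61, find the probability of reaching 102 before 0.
P(hit 102 before 0) = 61/102

Let u_k = P(hit 102 before 0 | start at k). Then u_0 = 0, u_102 = 1, and u_k = u_{k-1}/2 + u_{k+1}/2 for 1 ≤ k ≤ 101. This harmonic recurrence is solved by u_k = k/102, giving u_61 = 61/102.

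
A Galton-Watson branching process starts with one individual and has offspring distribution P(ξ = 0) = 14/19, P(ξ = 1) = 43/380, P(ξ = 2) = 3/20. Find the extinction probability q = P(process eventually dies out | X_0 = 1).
q = 1

Mean offspring μ = 0·14/19 + 1·43/380 + 2·3/20 = 157/380 ≤ 1. For μ ≤ 1 with offspring not concentrated at 1, the Galton-Watson process goes extinct almost surely, so q = 1.
(Algebraic check: The pgf is f(s) = 14/19 + 43/380·s + 3/20·s². The extinction probability q is the smallest fixed point of f in [0, 1]. Setting s = f(s):
  3/20·s² + (43/380 − 1)·s + 14/19 = 0
  3/20·s² − (14/19 + 3/20)·s + 14/19 = 0
which factors as (s − 1)·(3/20·s − 14/19) = 0, giving roots s = 1 and s = (14/19)/(3/20) = 280/57. Since 280/57 ≥ 1, the smallest root in [0, 1] is s = 1.)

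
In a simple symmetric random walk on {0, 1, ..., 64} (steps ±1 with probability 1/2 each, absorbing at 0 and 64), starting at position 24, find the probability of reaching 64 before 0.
P(hit 64 before 0) = 24/64 = 3/8

Let u_k = P(hit 64 before 0 | start at k). Then u_0 = 0, u_64 = 1, and u_k = u_{k-1}/2 + u_{k+1}/2 for 1 ≤ k ≤ 63. This harmonic recurrence is solved by u_k = k/64, giving u_24 = 24/64 = 3/8.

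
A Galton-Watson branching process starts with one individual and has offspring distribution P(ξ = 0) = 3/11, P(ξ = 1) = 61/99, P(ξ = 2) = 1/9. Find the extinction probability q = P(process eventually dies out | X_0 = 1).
q = 1

Mean offspring μ = 0·3/11 + 1·61/99 + 2·1/9 = 83/99 ≤ 1. For μ ≤ 1 with offspring not concentrated at 1, the Galton-Watson process goes extinct almost surely, so q = 1.
(Algebraic check: The pgf is f(s) = 3/11 + 61/99·s + 1/9·s². The extinction probability q is the smallest fixed point of f in [0, 1]. Setting s = f(s):
  1/9·s² + (61/99 − 1)·s + 3/11 = 0
  1/9·s² − (3/11 + 1/9)·s + 3/11 = 0
which factors as (s − 1)·(1/9·s − 3/11) = 0, giving roots s = 1 and s = (3/11)/(1/9) = 27/11. Since 27/11 ≥ 1, the smallest root in [0, 1] is s = 1.)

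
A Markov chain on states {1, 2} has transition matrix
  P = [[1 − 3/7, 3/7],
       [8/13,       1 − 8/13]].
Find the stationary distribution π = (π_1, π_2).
π_1 = 56/95, π_2 = 39/95

Solve πP = π with π_1 + π_2 = 1. From πP = π: π_1 · (1 − 3/7) + π_2 · 8/13 = π_1 ⇒ π_2 · 8/13 = π_1 · 3/7 ⇒ π_2/π_1 = (3/7)/(8/13) = 39/56. Together with π_1 + π_2 = 1:
  π_1 = (8/13)/(3/7 + 8/13) = (8/13)/(95/91) = 56/95,
  π_2 = (3/7)/(3/7 + 8/13) = (3/7)/(95/91) = 39/95.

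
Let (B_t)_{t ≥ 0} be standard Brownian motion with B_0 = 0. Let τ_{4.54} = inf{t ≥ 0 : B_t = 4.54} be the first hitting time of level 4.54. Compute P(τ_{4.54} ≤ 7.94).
P(τ_{4.54} ≤ 7.94) = 2(1 − Φ(4.54/√7.94)) = 2(1 − Φ(1.6112)) ≈ 0.1071

By the reflection principle for standard BM, P(τ_b ≤ t) = 2 · P(B_t ≥ b). Since B_t ~ N(0, t), P(B_t ≥ 4.54) = 1 − Φ(4.54/√t) = 1 − Φ(4.54/√7.94) = 1 − Φ(1.6112) ≈ 0.05357. Doubling: P(τ_{4.54} ≤ 7.94) ≈ 2 · 0.05357 = 0.10714 ≈ 0.1071.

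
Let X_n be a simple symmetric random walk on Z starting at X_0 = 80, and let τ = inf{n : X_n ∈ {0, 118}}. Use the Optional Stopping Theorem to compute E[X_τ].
E[X_τ] = 80

X_n is a martingale and τ is a bounded-mean stopping time (indeed τ is finite a.s. with bounded expectation since the walk is in a bounded region). By the OST, E[X_τ] = E[X_0] = 80. Equivalently: E[X_τ] = 118 · P(hit 118 first) + 0 · P(hit 0 first) = 118 · (80/118) = 80.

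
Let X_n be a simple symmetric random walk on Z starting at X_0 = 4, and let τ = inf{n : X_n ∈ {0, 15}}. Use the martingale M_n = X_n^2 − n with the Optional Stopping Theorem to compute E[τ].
E[τ] = 44

M_n = X_n^2 − n is a martingale (since E[X_{n+1}^2 | F_n] = X_n^2 + 1). By OST (τ has finite mean in a bounded region), E[M_τ] = E[M_0] = X_0^2 − 0 = 4^2 = 16. Also E[M_τ] = E[X_τ^2] − E[τ]. The walk exits at 0 or 15, with P(hit 15 first) = 4/15, so E[X_τ^2] = 15^2 · 4/15 + 0 = 60. Thus E[τ] = E[X_τ^2] − E[M_τ] = 60 − 16 = 44 = 4(15 − 4) = 44.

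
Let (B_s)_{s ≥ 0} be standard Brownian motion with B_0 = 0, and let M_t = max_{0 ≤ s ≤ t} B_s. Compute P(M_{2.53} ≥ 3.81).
P(M_{2.53} ≥ 3.81) = 2·P(B_{2.53} ≥ 3.81) = 2(1 − Φ(3.81/√2.53)) ≈ 0.0166

By the reflection principle for Brownian motion, P(M_t ≥ a) = 2 · P(B_t ≥ a) for a ≥ 0. Since B_t ~ N(0, t), P(B_t ≥ 3.81) = 1 − Φ(3.81/√t) = 1 − Φ(3.81/√2.53) = 1 − Φ(2.3953). So
  P(M_{2.53} ≥ 3.81) = 2(1 − Φ(2.3953)) ≈ 0.0166.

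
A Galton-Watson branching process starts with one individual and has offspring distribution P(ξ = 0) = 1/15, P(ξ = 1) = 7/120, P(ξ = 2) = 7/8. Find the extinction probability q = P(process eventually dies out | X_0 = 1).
q = 8/105

The pgf is f(s) = 1/15 + 7/120·s + 7/8·s². The extinction probability q is the smallest fixed point of f in [0, 1]. Setting s = f(s):
  7/8·s² + (7/120 − 1)·s + 1/15 = 0
  7/8·s² − (1/15 + 7/8)·s + 1/15 = 0
which factors as (s − 1)·(7/8·s − 1/15) = 0, giving roots s = 1 and s = (1/15)/(7/8) = 8/105.
Mean offspring μ = 7/120 + 2·7/8 = 217/120 > 1 (supercritical), so q < 1. The extinction probability is the smaller root: q = (1/15)/(7/8) = 8/105.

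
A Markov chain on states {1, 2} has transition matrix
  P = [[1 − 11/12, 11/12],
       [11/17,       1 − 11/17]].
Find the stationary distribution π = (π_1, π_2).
π_1 = 12/29, π_2 = 17/29

Solve πP = π with π_1 + π_2 = 1. From πP = π: π_1 · (1 − 11/12) + π_2 · 11/17 = π_1 ⇒ π_2 · 11/17 = π_1 · 11/12 ⇒ π_2/π_1 = (11/12)/(11/17) = 17/12. Together with π_1 + π_2 = 1:
  π_1 = (11/17)/(11/12 + 11/17) = (11/17)/(319/204) = 12/29,
  π_2 = (11/12)/(11/12 + 11/17) = (11/12)/(319/204) = 17/29.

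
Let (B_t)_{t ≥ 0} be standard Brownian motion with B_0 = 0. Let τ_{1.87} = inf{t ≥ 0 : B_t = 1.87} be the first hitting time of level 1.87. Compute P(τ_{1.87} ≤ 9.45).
P(τ_{1.87} ≤ 9.45) = 2(1 − Φ(1.87/√9.45)) = 2(1 − Φ(0.6083)) ≈ 0.5430

By the reflection principle for standard BM, P(τ_b ≤ t) = 2 · P(B_t ≥ b). Since B_t ~ N(0, t), P(B_t ≥ 1.87) = 1 − Φ(1.87/√t) = 1 − Φ(1.87/√9.45) = 1 − Φ(0.6083) ≈ 0.27149. Doubling: P(τ_{1.87} ≤ 9.45) ≈ 2 · 0.27149 = 0.54298 ≈ 0.5430.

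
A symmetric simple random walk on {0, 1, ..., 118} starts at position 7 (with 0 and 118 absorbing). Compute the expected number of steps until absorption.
E[τ | X_0 = 7] = 777

Let v_k = E[τ | X_0 = k]. Boundary: v_0 = v_118 = 0. Recurrence: v_k = 1 + (v_{k-1} + v_{k+1})/2 for 1 ≤ k ≤ 117. The particular solution to v_k − (v_{k-1} + v_{k+1})/2 = 1 is v_k = −k^2. Adding homogeneous solution A + B k and matching boundaries gives v_k = k (118 − k). Substituting k = 7: v_7 = 7 · 111 = 777.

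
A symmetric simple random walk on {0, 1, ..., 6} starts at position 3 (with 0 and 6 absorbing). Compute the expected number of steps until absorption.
E[τ | X_0 = 3] = 9

Let v_k = E[τ | X_0 = k]. Boundary: v_0 = v_6 = 0. Recurrence: v_k = 1 + (v_{k-1} + v_{k+1})/2 for 1 ≤ k ≤ 5. The particular solution to v_k − (v_{k-1} + v_{k+1})/2 = 1 is v_k = −k^2. Adding homogeneous solution A + B k and matching boundaries gives v_k = k (6 − k). Substituting k = 3: v_3 = 3 · 3 = 9.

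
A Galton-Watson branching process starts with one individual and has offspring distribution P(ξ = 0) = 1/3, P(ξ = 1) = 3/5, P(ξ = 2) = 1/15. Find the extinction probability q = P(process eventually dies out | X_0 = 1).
q = 1

Mean offspring μ = 0·1/3 + 1·3/5 + 2·1/15 = 11/15 ≤ 1. For μ ≤ 1 with offspring not concentrated at 1, the Galton-Watson process goes extinct almost surely, so q = 1.
(Algebraic check: The pgf is f(s) = 1/3 + 3/5·s + 1/15·s². The extinction probability q is the smallest fixed point of f in [0, 1]. Setting s = f(s):
  1/15·s² + (3/5 − 1)·s + 1/3 = 0
  1/15·s² − (1/3 + 1/15)·s + 1/3 = 0
which factors as (s − 1)·(1/15·s − 1/3) = 0, giving roots s = 1 and s = (1/3)/(1/15) = 5. Since 5 ≥ 1, the smallest root in [0, 1] is s = 1.)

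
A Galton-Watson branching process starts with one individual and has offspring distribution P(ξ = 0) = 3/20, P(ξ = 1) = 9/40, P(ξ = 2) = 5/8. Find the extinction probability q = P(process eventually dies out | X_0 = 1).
q = 6/25

The pgf is f(s) = 3/20 + 9/40·s + 5/8·s². The extinction probability q is the smallest fixed point of f in [0, 1]. Setting s = f(s):
  5/8·s² + (9/40 − 1)·s + 3/20 = 0
  5/8·s² − (3/20 + 5/8)·s + 3/20 = 0
which factors as (s − 1)·(5/8·s − 3/20) = 0, giving roots s = 1 and s = (3/20)/(5/8) = 6/25.
Mean offspring μ = 9/40 + 2·5/8 = 59/40 > 1 (supercritical), so q < 1. The extinction probability is the smaller root: q = (3/20)/(5/8) = 6/25.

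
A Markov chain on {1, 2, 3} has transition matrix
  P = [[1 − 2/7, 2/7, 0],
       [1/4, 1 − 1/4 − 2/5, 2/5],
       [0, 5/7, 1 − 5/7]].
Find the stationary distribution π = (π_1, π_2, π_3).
π = (175/487, 200/487, 112/487)

This is a birth-death chain on three states, which satisfies detailed balance: π_1 · P_{12} = π_2 · P_{21} and π_2 · P_{23} = π_3 · P_{32}.
From π_1 · 2/7 = π_2 · 1/4: π_2/π_1 = (2/7)/(1/4) = 8/7.
From π_2 · 2/5 = π_3 · 5/7: π_3/π_2 = (2/5)/(5/7) = 14/25.
Take π_1 proportional to 1; then unnormalized π = (1, 8/7, 16/25). Normalize by dividing by the sum 487/175:
  π = (175/487, 200/487, 112/487).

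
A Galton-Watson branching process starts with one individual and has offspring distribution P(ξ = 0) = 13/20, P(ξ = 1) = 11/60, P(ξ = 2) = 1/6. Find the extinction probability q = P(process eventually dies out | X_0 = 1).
q = 1

Mean offspring μ = 0·13/20 + 1·11/60 + 2·1/6 = 31/60 ≤ 1. For μ ≤ 1 with offspring not concentrated at 1, the Galton-Watson process goes extinct almost surely, so q = 1.
(Algebraic check: The pgf is f(s) = 13/20 + 11/60·s + 1/6·s². The extinction probability q is the smallest fixed point of f in [0, 1]. Setting s = f(s):
  1/6·s² + (11/60 − 1)·s + 13/20 = 0
  1/6·s² − (13/20 + 1/6)·s + 13/20 = 0
which factors as (s − 1)·(1/6·s − 13/20) = 0, giving roots s = 1 and s = (13/20)/(1/6) = 39/10. Since 39/10 ≥ 1, the smallest root in [0, 1] is s = 1.)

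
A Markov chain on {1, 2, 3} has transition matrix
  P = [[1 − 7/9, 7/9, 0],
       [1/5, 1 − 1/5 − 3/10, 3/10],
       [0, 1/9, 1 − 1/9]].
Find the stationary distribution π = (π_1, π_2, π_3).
π = (18/277, 70/277, 189/277)

This is a birth-death chain on three states, which satisfies detailed balance: π_1 · P_{12} = π_2 · P_{21} and π_2 · P_{23} = π_3 · P_{32}.
From π_1 · 7/9 = π_2 · 1/5: π_2/π_1 = (7/9)/(1/5) = 35/9.
From π_2 · 3/10 = π_3 · 1/9: π_3/π_2 = (3/10)/(1/9) = 27/10.
Take π_1 proportional to 1; then unnormalized π = (1, 35/9, 21/2). Normalize by dividing by the sum 277/18:
  π = (18/277, 70/277, 189/277).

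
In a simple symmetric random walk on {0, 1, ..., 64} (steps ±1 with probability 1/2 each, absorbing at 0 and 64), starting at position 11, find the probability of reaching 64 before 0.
P(hit 64 before 0) = 11/64

Let u_k = P(hit 64 before 0 | start at k). Then u_0 = 0, u_64 = 1, and u_k = u_{k-1}/2 + u_{k+1}/2 for 1 ≤ k ≤ 63. This harmonic recurrence is solved by u_k = k/64, giving u_11 = 11/64.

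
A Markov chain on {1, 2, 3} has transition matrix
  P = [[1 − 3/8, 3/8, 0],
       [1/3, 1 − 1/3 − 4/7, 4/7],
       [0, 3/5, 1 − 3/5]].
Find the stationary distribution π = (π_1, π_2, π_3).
π = (56/179, 63/179, 60/179)

This is a birth-death chain on three states, which satisfies detailed balance: π_1 · P_{12} = π_2 · P_{21} and π_2 · P_{23} = π_3 · P_{32}.
From π_1 · 3/8 = π_2 · 1/3: π_2/π_1 = (3/8)/(1/3) = 9/8.
From π_2 · 4/7 = π_3 · 3/5: π_3/π_2 = (4/7)/(3/5) = 20/21.
Take π_1 proportional to 1; then unnormalized π = (1, 9/8, 15/14). Normalize by dividing by the sum 179/56:
  π = (56/179, 63/179, 60/179).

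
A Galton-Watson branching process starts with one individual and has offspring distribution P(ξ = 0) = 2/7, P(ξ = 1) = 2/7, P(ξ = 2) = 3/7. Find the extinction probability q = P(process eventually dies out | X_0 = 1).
q = 2/3

The pgf is f(s) = 2/7 + 2/7·s + 3/7·s². The extinction probability q is the smallest fixed point of f in [0, 1]. Setting s = f(s):
  3/7·s² + (2/7 − 1)·s + 2/7 = 0
  3/7·s² − (2/7 + 3/7)·s + 2/7 = 0
which factors as (s − 1)·(3/7·s − 2/7) = 0, giving roots s = 1 and s = (2/7)/(3/7) = 2/3.
Mean offspring μ = 2/7 + 2·3/7 = 8/7 > 1 (supercritical), so q < 1. The extinction probability is the smaller root: q = (2/7)/(3/7) = 2/3.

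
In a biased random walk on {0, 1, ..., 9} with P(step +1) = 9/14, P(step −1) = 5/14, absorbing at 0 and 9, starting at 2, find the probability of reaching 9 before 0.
P(hit 9 before 0) = (1 − (5/9)^2) / (1 − (5/9)^9) = 66961566/96366841

Let u_k denote P(reach 9 before 0 | start at k). Boundary: u_0 = 0, u_9 = 1. Recurrence: u_k = 9/14·u_{k+1} + 5/14·u_{k-1} for 1 ≤ k ≤ 8. Try u_k = A + B·r^k with r = q/p = (5/14)/(9/14) = 5/9. Substitution satisfies the recurrence; boundary conditions give:
  u_k = (1 − r^k) / (1 − r^N) = (1 − (5/9)^2) / (1 − (5/9)^9) = 66961566/96366841.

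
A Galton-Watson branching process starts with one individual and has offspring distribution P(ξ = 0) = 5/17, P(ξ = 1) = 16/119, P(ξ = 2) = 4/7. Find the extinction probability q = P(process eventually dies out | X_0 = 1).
q = 35/68

The pgf is f(s) = 5/17 + 16/119·s + 4/7·s². The extinction probability q is the smallest fixed point of f in [0, 1]. Setting s = f(s):
  4/7·s² + (16/119 − 1)·s + 5/17 = 0
  4/7·s² − (5/17 + 4/7)·s + 5/17 = 0
which factors as (s − 1)·(4/7·s − 5/17) = 0, giving roots s = 1 and s = (5/17)/(4/7) = 35/68.
Mean offspring μ = 16/119 + 2·4/7 = 152/119 > 1 (supercritical), so q < 1. The extinction probability is the smaller root: q = (5/17)/(4/7) = 35/68.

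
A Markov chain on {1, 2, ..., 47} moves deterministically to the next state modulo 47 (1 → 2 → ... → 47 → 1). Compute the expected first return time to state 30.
E[T_30 | X_0 = 30] = 47

The chain cycles deterministically, so starting at state 30 it returns in exactly 47 steps. Equivalently, the stationary distribution is uniform π_j = 1/47 for every state j, so by Kac's formula E[T_30] = 1/π_30 = 47.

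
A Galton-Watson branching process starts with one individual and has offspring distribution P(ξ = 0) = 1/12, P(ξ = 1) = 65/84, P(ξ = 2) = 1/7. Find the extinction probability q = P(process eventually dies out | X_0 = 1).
q = 7/12

The pgf is f(s) = 1/12 + 65/84·s + 1/7·s². The extinction probability q is the smallest fixed point of f in [0, 1]. Setting s = f(s):
  1/7·s² + (65/84 − 1)·s + 1/12 = 0
  1/7·s² − (1/12 + 1/7)·s + 1/12 = 0
which factors as (s − 1)·(1/7·s − 1/12) = 0, giving roots s = 1 and s = (1/12)/(1/7) = 7/12.
Mean offspring μ = 65/84 + 2·1/7 = 89/84 > 1 (supercritical), so q < 1. The extinction probability is the smaller root: q = (1/12)/(1/7) = 7/12.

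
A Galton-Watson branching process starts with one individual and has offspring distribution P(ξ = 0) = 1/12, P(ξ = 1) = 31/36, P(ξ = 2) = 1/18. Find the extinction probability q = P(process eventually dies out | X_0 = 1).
q = 1

Mean offspring μ = 0·1/12 + 1·31/36 + 2·1/18 = 35/36 ≤ 1. For μ ≤ 1 with offspring not concentrated at 1, the Galton-Watson process goes extinct almost surely, so q = 1.
(Algebraic check: The pgf is f(s) = 1/12 + 31/36·s + 1/18·s². The extinction probability q is the smallest fixed point of f in [0, 1]. Setting s = f(s):
  1/18·s² + (31/36 − 1)·s + 1/12 = 0
  1/18·s² − (1/12 + 1/18)·s + 1/12 = 0
which factors as (s − 1)·(1/18·s − 1/12) = 0, giving roots s = 1 and s = (1/12)/(1/18) = 3/2. Since 3/2 ≥ 1, the smallest root in [0, 1] is s = 1.)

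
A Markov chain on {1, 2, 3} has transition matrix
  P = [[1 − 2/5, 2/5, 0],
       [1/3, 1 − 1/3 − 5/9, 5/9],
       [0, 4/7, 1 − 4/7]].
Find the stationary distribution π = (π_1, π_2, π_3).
π = (30/101, 36/101, 35/101)

This is a birth-death chain on three states, which satisfies detailed balance: π_1 · P_{12} = π_2 · P_{21} and π_2 · P_{23} = π_3 · P_{32}.
From π_1 · 2/5 = π_2 · 1/3: π_2/π_1 = (2/5)/(1/3) = 6/5.
From π_2 · 5/9 = π_3 · 4/7: π_3/π_2 = (5/9)/(4/7) = 35/36.
Take π_1 proportional to 1; then unnormalized π = (1, 6/5, 7/6). Normalize by dividing by the sum 101/30:
  π = (30/101, 36/101, 35/101).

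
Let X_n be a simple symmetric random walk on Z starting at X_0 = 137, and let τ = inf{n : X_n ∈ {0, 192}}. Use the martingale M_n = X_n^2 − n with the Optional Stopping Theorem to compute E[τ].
E[τ] = 7535

M_n = X_n^2 − n is a martingale (since E[X_{n+1}^2 | F_n] = X_n^2 + 1). By OST (τ has finite mean in a bounded region), E[M_τ] = E[M_0] = X_0^2 − 0 = 137^2 = 18769. Also E[M_τ] = E[X_τ^2] − E[τ]. The walk exits at 0 or 192, with P(hit 192 first) = 137/192, so E[X_τ^2] = 192^2 · 137/192 + 0 = 26304. Thus E[τ] = E[X_τ^2] − E[M_τ] = 26304 − 18769 = 7535 = 137(192 − 137) = 7535.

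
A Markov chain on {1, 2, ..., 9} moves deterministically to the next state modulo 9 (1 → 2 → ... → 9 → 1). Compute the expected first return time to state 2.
E[T_2 | X_0 = 2] = 9

The chain cycles deterministically, so starting at state 2 it returns in exactly 9 steps. Equivalently, the stationary distribution is uniform π_j = 1/9 for every state j, so by Kac's formula E[T_2] = 1/π_2 = 9.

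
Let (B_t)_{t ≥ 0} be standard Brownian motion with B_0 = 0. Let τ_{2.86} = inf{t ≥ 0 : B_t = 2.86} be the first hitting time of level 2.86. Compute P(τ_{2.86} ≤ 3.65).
P(τ_{2.86} ≤ 3.65) = 2(1 − Φ(2.86/√3.65)) = 2(1 − Φ(1.4970)) ≈ 0.1344

By the reflection principle for standard BM, P(τ_b ≤ t) = 2 · P(B_t ≥ b). Since B_t ~ N(0, t), P(B_t ≥ 2.86) = 1 − Φ(2.86/√t) = 1 − Φ(2.86/√3.65) = 1 − Φ(1.4970) ≈ 0.06720. Doubling: P(τ_{2.86} ≤ 3.65) ≈ 2 · 0.06720 = 0.13440 ≈ 0.1344.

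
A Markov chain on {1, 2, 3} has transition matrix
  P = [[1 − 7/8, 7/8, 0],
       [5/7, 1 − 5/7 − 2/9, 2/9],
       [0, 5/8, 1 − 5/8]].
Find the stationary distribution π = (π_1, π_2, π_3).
π = (1800/4789, 2205/4789, 784/4789)

This is a birth-death chain on three states, which satisfies detailed balance: π_1 · P_{12} = π_2 · P_{21} and π_2 · P_{23} = π_3 · P_{32}.
From π_1 · 7/8 = π_2 · 5/7: π_2/π_1 = (7/8)/(5/7) = 49/40.
From π_2 · 2/9 = π_3 · 5/8: π_3/π_2 = (2/9)/(5/8) = 16/45.
Take π_1 proportional to 1; then unnormalized π = (1, 49/40, 98/225). Normalize by dividing by the sum 4789/1800:
  π = (1800/4789, 2205/4789, 784/4789).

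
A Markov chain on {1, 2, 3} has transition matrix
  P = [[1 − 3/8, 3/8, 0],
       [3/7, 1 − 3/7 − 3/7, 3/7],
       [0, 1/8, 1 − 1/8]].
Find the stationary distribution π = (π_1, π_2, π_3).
π = (8/39, 7/39, 8/13)

This is a birth-death chain on three states, which satisfies detailed balance: π_1 · P_{12} = π_2 · P_{21} and π_2 · P_{23} = π_3 · P_{32}.
From π_1 · 3/8 = π_2 · 3/7: π_2/π_1 = (3/8)/(3/7) = 7/8.
From π_2 · 3/7 = π_3 · 1/8: π_3/π_2 = (3/7)/(1/8) = 24/7.
Take π_1 proportional to 1; then unnormalized π = (1, 7/8, 3). Normalize by dividing by the sum 39/8:
  π = (8/39, 7/39, 8/13).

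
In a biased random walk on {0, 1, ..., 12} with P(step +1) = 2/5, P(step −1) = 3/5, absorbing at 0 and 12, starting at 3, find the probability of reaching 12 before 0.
P(hit 12 before 0) = (1 − (3/2)^3) / (1 − (3/2)^12) = 512/27755

Let u_k denote P(reach 12 before 0 | start at k). Boundary: u_0 = 0, u_12 = 1. Recurrence: u_k = 2/5·u_{k+1} + 3/5·u_{k-1} for 1 ≤ k ≤ 11. Try u_k = A + B·r^k with r = q/p = (3/5)/(2/5) = 3/2. Substitution satisfies the recurrence; boundary conditions give:
  u_k = (1 − r^k) / (1 − r^N) = (1 − (3/2)^3) / (1 − (3/2)^12) = 512/27755.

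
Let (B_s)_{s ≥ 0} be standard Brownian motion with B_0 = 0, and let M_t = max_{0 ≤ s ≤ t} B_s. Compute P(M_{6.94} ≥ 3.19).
P(M_{6.94} ≥ 3.19) = 2·P(B_{6.94} ≥ 3.19) = 2(1 − Φ(3.19/√6.94)) ≈ 0.2259

By the reflection principle for Brownian motion, P(M_t ≥ a) = 2 · P(B_t ≥ a) for a ≥ 0. Since B_t ~ N(0, t), P(B_t ≥ 3.19) = 1 − Φ(3.19/√t) = 1 − Φ(3.19/√6.94) = 1 − Φ(1.2109). So
  P(M_{6.94} ≥ 3.19) = 2(1 − Φ(1.2109)) ≈ 0.2259.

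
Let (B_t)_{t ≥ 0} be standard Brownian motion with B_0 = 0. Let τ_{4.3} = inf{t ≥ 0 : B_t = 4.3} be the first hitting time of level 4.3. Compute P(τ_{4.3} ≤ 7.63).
P(τ_{4.3} ≤ 7.63) = 2(1 − Φ(4.3/√7.63)) = 2(1 − Φ(1.5567)) ≈ 0.1195

By the reflection principle for standard BM, P(τ_b ≤ t) = 2 · P(B_t ≥ b). Since B_t ~ N(0, t), P(B_t ≥ 4.3) = 1 − Φ(4.3/√t) = 1 − Φ(4.3/√7.63) = 1 − Φ(1.5567) ≈ 0.05977. Doubling: P(τ_{4.3} ≤ 7.63) ≈ 2 · 0.05977 = 0.11954 ≈ 0.1195.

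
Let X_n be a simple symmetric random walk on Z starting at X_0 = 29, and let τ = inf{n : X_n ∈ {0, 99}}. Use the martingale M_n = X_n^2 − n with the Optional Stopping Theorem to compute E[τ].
E[τ] = 2030

M_n = X_n^2 − n is a martingale (since E[X_{n+1}^2 | F_n] = X_n^2 + 1). By OST (τ has finite mean in a bounded region), E[M_τ] = E[M_0] = X_0^2 − 0 = 29^2 = 841. Also E[M_τ] = E[X_τ^2] − E[τ]. The walk exits at 0 or 99, with P(hit 99 first) = 29/99, so E[X_τ^2] = 99^2 · 29/99 + 0 = 2871. Thus E[τ] = E[X_τ^2] − E[M_τ] = 2871 − 841 = 2030 = 29(99 − 29) = 2030.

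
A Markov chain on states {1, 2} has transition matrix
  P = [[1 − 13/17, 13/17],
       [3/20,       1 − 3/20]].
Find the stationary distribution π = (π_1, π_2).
π_1 = 51/311, π_2 = 260/311

Solve πP = π with π_1 + π_2 = 1. From πP = π: π_1 · (1 − 13/17) + π_2 · 3/20 = π_1 ⇒ π_2 · 3/20 = π_1 · 13/17 ⇒ π_2/π_1 = (13/17)/(3/20) = 260/51. Together with π_1 + π_2 = 1:
  π_1 = (3/20)/(13/17 + 3/20) = (3/20)/(311/340) = 51/311,
  π_2 = (13/17)/(13/17 + 3/20) = (13/17)/(311/340) = 260/311.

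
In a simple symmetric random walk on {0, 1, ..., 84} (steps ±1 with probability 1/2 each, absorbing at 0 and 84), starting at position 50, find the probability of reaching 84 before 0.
P(hit 84 before 0) = 50/84 = 25/42

Let u_k = P(hit 84 before 0 | start at k). Then u_0 = 0, u_84 = 1, and u_k = u_{k-1}/2 + u_{k+1}/2 for 1 ≤ k ≤ 83. This harmonic recurrence is solved by u_k = k/84, giving u_50 = 50/84 = 25/42.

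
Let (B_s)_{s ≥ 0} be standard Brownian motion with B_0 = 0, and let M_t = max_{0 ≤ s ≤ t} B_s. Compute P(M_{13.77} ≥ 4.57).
P(M_{13.77} ≥ 4.57) = 2·P(B_{13.77} ≥ 4.57) = 2(1 − Φ(4.57/√13.77)) ≈ 0.2181

By the reflection principle for Brownian motion, P(M_t ≥ a) = 2 · P(B_t ≥ a) for a ≥ 0. Since B_t ~ N(0, t), P(B_t ≥ 4.57) = 1 − Φ(4.57/√t) = 1 − Φ(4.57/√13.77) = 1 − Φ(1.2315). So
  P(M_{13.77} ≥ 4.57) = 2(1 − Φ(1.2315)) ≈ 0.2181.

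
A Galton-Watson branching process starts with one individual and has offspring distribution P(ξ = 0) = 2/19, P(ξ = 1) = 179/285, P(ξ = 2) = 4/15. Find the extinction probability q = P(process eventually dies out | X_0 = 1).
q = 15/38

The pgf is f(s) = 2/19 + 179/285·s + 4/15·s². The extinction probability q is the smallest fixed point of f in [0, 1]. Setting s = f(s):
  4/15·s² + (179/285 − 1)·s + 2/19 = 0
  4/15·s² − (2/19 + 4/15)·s + 2/19 = 0
which factors as (s − 1)·(4/15·s − 2/19) = 0, giving roots s = 1 and s = (2/19)/(4/15) = 15/38.
Mean offspring μ = 179/285 + 2·4/15 = 331/285 > 1 (supercritical), so q < 1. The extinction probability is the smaller root: q = (2/19)/(4/15) = 15/38.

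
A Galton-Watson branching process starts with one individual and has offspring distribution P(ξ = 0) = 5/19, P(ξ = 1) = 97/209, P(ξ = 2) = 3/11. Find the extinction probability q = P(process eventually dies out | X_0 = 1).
q = 55/57

The pgf is f(s) = 5/19 + 97/209·s + 3/11·s². The extinction probability q is the smallest fixed point of f in [0, 1]. Setting s = f(s):
  3/11·s² + (97/209 − 1)·s + 5/19 = 0
  3/11·s² − (5/19 + 3/11)·s + 5/19 = 0
which factors as (s − 1)·(3/11·s − 5/19) = 0, giving roots s = 1 and s = (5/19)/(3/11) = 55/57.
Mean offspring μ = 97/209 + 2·3/11 = 211/209 > 1 (supercritical), so q < 1. The extinction probability is the smaller root: q = (5/19)/(3/11) = 55/57.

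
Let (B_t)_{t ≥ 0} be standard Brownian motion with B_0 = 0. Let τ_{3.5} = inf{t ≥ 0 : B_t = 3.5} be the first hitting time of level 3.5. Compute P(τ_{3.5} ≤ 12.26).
P(τ_{3.5} ≤ 12.26) = 2(1 − Φ(3.5/√12.26)) = 2(1 − Φ(0.9996)) ≈ 0.3175

By the reflection principle for standard BM, P(τ_b ≤ t) = 2 · P(B_t ≥ b). Since B_t ~ N(0, t), P(B_t ≥ 3.5) = 1 − Φ(3.5/√t) = 1 − Φ(3.5/√12.26) = 1 − Φ(0.9996) ≈ 0.15875. Doubling: P(τ_{3.5} ≤ 12.26) ≈ 2 · 0.15875 = 0.31750 ≈ 0.3175.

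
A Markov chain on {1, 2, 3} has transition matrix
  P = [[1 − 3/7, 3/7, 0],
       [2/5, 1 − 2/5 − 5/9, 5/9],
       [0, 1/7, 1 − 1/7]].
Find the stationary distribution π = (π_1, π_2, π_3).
π = (21/131, 45/262, 175/262)

This is a birth-death chain on three states, which satisfies detailed balance: π_1 · P_{12} = π_2 · P_{21} and π_2 · P_{23} = π_3 · P_{32}.
From π_1 · 3/7 = π_2 · 2/5: π_2/π_1 = (3/7)/(2/5) = 15/14.
From π_2 · 5/9 = π_3 · 1/7: π_3/π_2 = (5/9)/(1/7) = 35/9.
Take π_1 proportional to 1; then unnormalized π = (1, 15/14, 25/6). Normalize by dividing by the sum 131/21:
  π = (21/131, 45/262, 175/262).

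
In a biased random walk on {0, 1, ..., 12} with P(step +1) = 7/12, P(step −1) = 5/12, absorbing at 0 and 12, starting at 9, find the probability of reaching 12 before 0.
P(hit 12 before 0) = (1 − (5/7)^9) / (1 − (5/7)^12) = 60419107/62372232

Let u_k denote P(reach 12 before 0 | start at k). Boundary: u_0 = 0, u_12 = 1. Recurrence: u_k = 7/12·u_{k+1} + 5/12·u_{k-1} for 1 ≤ k ≤ 11. Try u_k = A + B·r^k with r = q/p = (5/12)/(7/12) = 5/7. Substitution satisfies the recurrence; boundary conditions give:
  u_k = (1 − r^k) / (1 − r^N) = (1 − (5/7)^9) / (1 − (5/7)^12) = 60419107/62372232.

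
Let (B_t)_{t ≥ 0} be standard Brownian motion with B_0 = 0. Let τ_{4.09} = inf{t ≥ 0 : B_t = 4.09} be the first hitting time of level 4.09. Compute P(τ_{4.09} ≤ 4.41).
P(τ_{4.09} ≤ 4.41) = 2(1 − Φ(4.09/√4.41)) = 2(1 − Φ(1.9476)) ≈ 0.0515

By the reflection principle for standard BM, P(τ_b ≤ t) = 2 · P(B_t ≥ b). Since B_t ~ N(0, t), P(B_t ≥ 4.09) = 1 − Φ(4.09/√t) = 1 − Φ(4.09/√4.41) = 1 − Φ(1.9476) ≈ 0.02573. Doubling: P(τ_{4.09} ≤ 4.41) ≈ 2 · 0.02573 = 0.05146 ≈ 0.0515.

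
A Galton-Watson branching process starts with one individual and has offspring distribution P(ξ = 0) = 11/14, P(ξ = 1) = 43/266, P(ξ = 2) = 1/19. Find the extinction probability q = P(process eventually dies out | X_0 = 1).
q = 1

Mean offspring μ = 0·11/14 + 1·43/266 + 2·1/19 = 71/266 ≤ 1. For μ ≤ 1 with offspring not concentrated at 1, the Galton-Watson process goes extinct almost surely, so q = 1.
(Algebraic check: The pgf is f(s) = 11/14 + 43/266·s + 1/19·s². The extinction probability q is the smallest fixed point of f in [0, 1]. Setting s = f(s):
  1/19·s² + (43/266 − 1)·s + 11/14 = 0
  1/19·s² − (11/14 + 1/19)·s + 11/14 = 0
which factors as (s − 1)·(1/19·s − 11/14) = 0, giving roots s = 1 and s = (11/14)/(1/19) = 209/14. Since 209/14 ≥ 1, the smallest root in [0, 1] is s = 1.)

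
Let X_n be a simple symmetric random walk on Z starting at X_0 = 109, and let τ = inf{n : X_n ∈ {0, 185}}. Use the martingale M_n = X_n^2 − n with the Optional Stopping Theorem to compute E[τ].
E[τ] = 8284

M_n = X_n^2 − n is a martingale (since E[X_{n+1}^2 | F_n] = X_n^2 + 1). By OST (τ has finite mean in a bounded region), E[M_τ] = E[M_0] = X_0^2 − 0 = 109^2 = 11881. Also E[M_τ] = E[X_τ^2] − E[τ]. The walk exits at 0 or 185, with P(hit 185 first) = 109/185, so E[X_τ^2] = 185^2 · 109/185 + 0 = 20165. Thus E[τ] = E[X_τ^2] − E[M_τ] = 20165 − 11881 = 8284 = 109(185 − 109) = 8284.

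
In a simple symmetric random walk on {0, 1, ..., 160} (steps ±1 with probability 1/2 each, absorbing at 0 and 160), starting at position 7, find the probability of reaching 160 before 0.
P(hit 160 before 0) = 7/160

Let u_k = P(hit 160 before 0 | start at k). Then u_0 = 0, u_160 = 1, and u_k = u_{k-1}/2 + u_{k+1}/2 for 1 ≤ k ≤ 159. This harmonic recurrence is solved by u_k = k/160, giving u_7 = 7/160.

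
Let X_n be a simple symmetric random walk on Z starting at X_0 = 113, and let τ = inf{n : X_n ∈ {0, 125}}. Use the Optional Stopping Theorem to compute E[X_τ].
E[X_τ] = 113

X_n is a martingale and τ is a bounded-mean stopping time (indeed τ is finite a.s. with bounded expectation since the walk is in a bounded region). By the OST, E[X_τ] = E[X_0] = 113. Equivalently: E[X_τ] = 125 · P(hit 125 first) + 0 · P(hit 0 first) = 125 · (113/125) = 113.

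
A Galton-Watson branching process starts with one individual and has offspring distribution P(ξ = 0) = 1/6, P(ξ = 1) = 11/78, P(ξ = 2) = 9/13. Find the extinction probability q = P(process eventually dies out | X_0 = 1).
q = 13/54

The pgf is f(s) = 1/6 + 11/78·s + 9/13·s². The extinction probability q is the smallest fixed point of f in [0, 1]. Setting s = f(s):
  9/13·s² + (11/78 − 1)·s + 1/6 = 0
  9/13·s² − (1/6 + 9/13)·s + 1/6 = 0
which factors as (s − 1)·(9/13·s − 1/6) = 0, giving roots s = 1 and s = (1/6)/(9/13) = 13/54.
Mean offspring μ = 11/78 + 2·9/13 = 119/78 > 1 (supercritical), so q < 1. The extinction probability is the smaller root: q = (1/6)/(9/13) = 13/54.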